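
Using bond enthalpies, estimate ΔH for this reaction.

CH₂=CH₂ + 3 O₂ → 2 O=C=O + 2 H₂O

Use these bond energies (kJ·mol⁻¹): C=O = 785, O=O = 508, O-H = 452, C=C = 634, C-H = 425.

ΔH ≈ −1090 kJ

Bonds broken (reactants):
  C-H: 4 × 425 = 1700
  C=C: 1 × 634 = 634
  O=O: 3 × 508 = 1524
  Σ(broken) = 3858 kJ
Bonds formed (products):
  C=O: 4 × 785 = 3140
  O-H: 4 × 452 = 1808
  Σ(formed) = 4948 kJ
ΔH = Σ(broken) − Σ(formed) = 3858 − 4948 = −1090 kJ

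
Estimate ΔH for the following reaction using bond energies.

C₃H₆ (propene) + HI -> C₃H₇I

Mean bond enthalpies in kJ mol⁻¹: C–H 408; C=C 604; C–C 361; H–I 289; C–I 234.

ΔH ≈ −110 kJ

Bonds broken (reactants):
  C–C: 1 × 361 = 361
  C–H: 6 × 408 = 2448
  C=C: 1 × 604 = 604
  H–I: 1 × 289 = 289
  Σ(broken) = 3702 kJ
Bonds formed (products):
  C–C: 2 × 361 = 722
  C–H: 7 × 408 = 2856
  C–I: 1 × 234 = 234
  Σ(formed) = 3812 kJ
ΔH = Σ(broken) − Σ(formed) = 3702 − 3812 = −110 kJ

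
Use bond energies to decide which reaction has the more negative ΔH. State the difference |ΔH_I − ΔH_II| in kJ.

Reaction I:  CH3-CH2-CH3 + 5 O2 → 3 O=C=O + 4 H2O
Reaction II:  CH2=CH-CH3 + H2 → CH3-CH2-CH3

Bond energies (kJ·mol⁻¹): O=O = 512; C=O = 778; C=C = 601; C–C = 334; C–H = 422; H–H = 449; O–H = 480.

Reaction I:
  Bonds broken (reactants):
    C–C: 2 × 334 = 668
    C–H: 8 × 422 = 3376
    O=O: 5 × 512 = 2560
    Σ(broken) = 6604 kJ
  Bonds formed (products):
    C=O: 6 × 778 = 4668
    O–H: 8 × 480 = 3840
    Σ(formed) = 8508 kJ
  ΔH_I = 6604 − 8508 = −1904 kJ
Reaction II:
  Bonds broken (reactants):
    C–C: 1 × 334 = 334
    C–H: 6 × 422 = 2532
    C=C: 1 × 601 = 601
    H–H: 1 × 449 = 449
    Σ(broken) = 3916 kJ
  Bonds formed (products):
    C–C: 2 × 334 = 668
    C–H: 8 × 422 = 3376
    Σ(formed) = 4044 kJ
  ΔH_II = 3916 − 4044 = −128 kJ
ΔH_I − ΔH_II = −1776 kJ, so reaction I has the more negative ΔH; |ΔH_I − ΔH_II| = 1776 kJ.

Reaction I, by 1776 kJ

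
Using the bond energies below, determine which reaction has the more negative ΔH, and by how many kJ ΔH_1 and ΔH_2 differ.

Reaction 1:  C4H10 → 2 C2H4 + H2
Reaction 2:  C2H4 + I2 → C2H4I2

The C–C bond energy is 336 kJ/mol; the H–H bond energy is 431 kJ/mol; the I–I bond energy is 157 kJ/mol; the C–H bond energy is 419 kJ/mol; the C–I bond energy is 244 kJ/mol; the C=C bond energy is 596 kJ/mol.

Reaction 2, by 294 kJ

Reaction 1:
  Bonds broken (reactants):
    C–C: 3 × 336 = 1008
    C–H: 10 × 419 = 4190
    Σ(broken) = 5198 kJ
  Bonds formed (products):
    C–H: 8 × 419 = 3352
    C=C: 2 × 596 = 1192
    H–H: 1 × 431 = 431
    Σ(formed) = 4975 kJ
  ΔH_1 = 5198 − 4975 = +223 kJ
Reaction 2:
  Bonds broken (reactants):
    C–H: 4 × 419 = 1676
    C=C: 1 × 596 = 596
    I–I: 1 × 157 = 157
    Σ(broken) = 2429 kJ
  Bonds formed (products):
    C–C: 1 × 336 = 336
    C–H: 4 × 419 = 1676
    C–I: 2 × 244 = 488
    Σ(formed) = 2500 kJ
  ΔH_2 = 2429 − 2500 = −71 kJ
ΔH_1 − ΔH_2 = +294 kJ, so reaction 2 has the more negative ΔH; |ΔH_1 − ΔH_2| = 294 kJ.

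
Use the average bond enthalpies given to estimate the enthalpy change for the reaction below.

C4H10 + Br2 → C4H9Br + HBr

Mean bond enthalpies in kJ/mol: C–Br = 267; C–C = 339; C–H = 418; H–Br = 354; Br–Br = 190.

Bonds broken (reactants):
  Br–Br: 1 × 190 = 190
  C–C: 3 × 339 = 1017
  C–H: 10 × 418 = 4180
  Σ(broken) = 5387 kJ
Bonds formed (products):
  C–Br: 1 × 267 = 267
  C–C: 3 × 339 = 1017
  C–H: 9 × 418 = 3762
  H–Br: 1 × 354 = 354
  Σ(formed) = 5400 kJ
ΔH = Σ(broken) − Σ(formed) = 5387 − 5400 = −13 kJ

ΔH ≈ −13 kJ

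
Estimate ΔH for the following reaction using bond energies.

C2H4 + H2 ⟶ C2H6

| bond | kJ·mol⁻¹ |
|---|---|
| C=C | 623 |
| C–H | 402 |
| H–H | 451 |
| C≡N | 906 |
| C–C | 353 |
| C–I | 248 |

ΔH ≈ −83 kJ

Bonds broken (reactants):
  C–H: 4 × 402 = 1608
  C=C: 1 × 623 = 623
  H–H: 1 × 451 = 451
  Σ(broken) = 2682 kJ
Bonds formed (products):
  C–C: 1 × 353 = 353
  C–H: 6 × 402 = 2412
  Σ(formed) = 2765 kJ
ΔH = Σ(broken) − Σ(formed) = 2682 − 2765 = −83 kJ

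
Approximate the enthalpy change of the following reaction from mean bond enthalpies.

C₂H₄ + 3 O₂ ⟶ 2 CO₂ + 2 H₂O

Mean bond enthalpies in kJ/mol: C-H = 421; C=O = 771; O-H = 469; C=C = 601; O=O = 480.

ΔH ≈ −1235 kJ

Bonds broken (reactants):
  C-H: 4 × 421 = 1684
  C=C: 1 × 601 = 601
  O=O: 3 × 480 = 1440
  Σ(broken) = 3725 kJ
Bonds formed (products):
  C=O: 4 × 771 = 3084
  O-H: 4 × 469 = 1876
  Σ(formed) = 4960 kJ
ΔH = Σ(broken) − Σ(formed) = 3725 − 4960 = −1235 kJ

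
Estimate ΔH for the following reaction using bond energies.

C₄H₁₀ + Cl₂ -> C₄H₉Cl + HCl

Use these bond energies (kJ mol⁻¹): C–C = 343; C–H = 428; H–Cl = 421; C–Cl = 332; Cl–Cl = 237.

Bonds broken (reactants):
  C–C: 3 × 343 = 1029
  C–H: 10 × 428 = 4280
  Cl–Cl: 1 × 237 = 237
  Σ(broken) = 5546 kJ
Bonds formed (products):
  C–C: 3 × 343 = 1029
  C–Cl: 1 × 332 = 332
  C–H: 9 × 428 = 3852
  H–Cl: 1 × 421 = 421
  Σ(formed) = 5634 kJ
ΔH = Σ(broken) − Σ(formed) = 5546 − 5634 = −88 kJ

ΔH ≈ −88 kJ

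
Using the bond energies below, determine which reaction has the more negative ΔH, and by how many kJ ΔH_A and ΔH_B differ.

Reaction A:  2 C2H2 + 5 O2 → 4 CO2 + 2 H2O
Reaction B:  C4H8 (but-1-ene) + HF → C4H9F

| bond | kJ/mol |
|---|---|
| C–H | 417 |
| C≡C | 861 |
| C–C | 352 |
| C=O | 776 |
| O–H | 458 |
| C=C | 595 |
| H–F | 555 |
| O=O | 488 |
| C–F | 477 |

Reaction A:
  Bonds broken (reactants):
    C≡C: 2 × 861 = 1722
    C–H: 4 × 417 = 1668
    O=O: 5 × 488 = 2440
    Σ(broken) = 5830 kJ
  Bonds formed (products):
    C=O: 8 × 776 = 6208
    O–H: 4 × 458 = 1832
    Σ(formed) = 8040 kJ
  ΔH_A = 5830 − 8040 = −2210 kJ
Reaction B:
  Bonds broken (reactants):
    C–C: 2 × 352 = 704
    C–H: 8 × 417 = 3336
    C=C: 1 × 595 = 595
    H–F: 1 × 555 = 555
    Σ(broken) = 5190 kJ
  Bonds formed (products):
    C–C: 3 × 352 = 1056
    C–F: 1 × 477 = 477
    C–H: 9 × 417 = 3753
    Σ(formed) = 5286 kJ
  ΔH_B = 5190 − 5286 = −96 kJ
ΔH_A − ΔH_B = −2114 kJ, so reaction A has the more negative ΔH; |ΔH_A − ΔH_B| = 2114 kJ.

Reaction A, by 2114 kJ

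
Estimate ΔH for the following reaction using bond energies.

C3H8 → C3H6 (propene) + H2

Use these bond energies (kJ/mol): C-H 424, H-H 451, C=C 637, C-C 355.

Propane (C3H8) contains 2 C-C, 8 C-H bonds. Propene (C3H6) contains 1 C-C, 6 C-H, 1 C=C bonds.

ΔH ≈ +115 kJ

Bonds broken (reactants):
  C-C: 2 × 355 = 710
  C-H: 8 × 424 = 3392
  Σ(broken) = 4102 kJ
Bonds formed (products):
  C-C: 1 × 355 = 355
  C-H: 6 × 424 = 2544
  C=C: 1 × 637 = 637
  H-H: 1 × 451 = 451
  Σ(formed) = 3987 kJ
ΔH = Σ(broken) − Σ(formed) = 4102 − 3987 = +115 kJ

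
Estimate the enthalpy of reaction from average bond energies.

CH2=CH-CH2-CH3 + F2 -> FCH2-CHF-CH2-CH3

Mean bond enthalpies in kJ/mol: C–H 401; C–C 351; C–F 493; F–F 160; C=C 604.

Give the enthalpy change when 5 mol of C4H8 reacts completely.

ΔH = −2865 kJ

Bonds broken (reactants):
  C–C: 2 × 351 = 702
  C–H: 8 × 401 = 3208
  C=C: 1 × 604 = 604
  F–F: 1 × 160 = 160
  Σ(broken) = 4674 kJ
Bonds formed (products):
  C–C: 3 × 351 = 1053
  C–F: 2 × 493 = 986
  C–H: 8 × 401 = 3208
  Σ(formed) = 5247 kJ
ΔH = Σ(broken) − Σ(formed) = 4674 − 5247 = −573 kJ
For 5× the reaction as written: 5 × (−573) = −2865 kJ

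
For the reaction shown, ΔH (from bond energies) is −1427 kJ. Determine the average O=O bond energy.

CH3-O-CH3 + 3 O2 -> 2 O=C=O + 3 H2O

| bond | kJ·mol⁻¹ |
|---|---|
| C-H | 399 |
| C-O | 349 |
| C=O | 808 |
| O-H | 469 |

Let D be the O=O bond energy.
Σ(broken) = 6×399 + 2×349 + 3×D = 3092 + 3D
Σ(formed) = 4×808 + 6×469 = 6046
ΔH = Σ(broken) − Σ(formed) = (3092 + 3D) − (6046) = −2954 + 3D
Setting this equal to −1427 kJ gives 3D = 1527, so D = 509 kJ/mol.

D(O=O) ≈ 509 kJ/mol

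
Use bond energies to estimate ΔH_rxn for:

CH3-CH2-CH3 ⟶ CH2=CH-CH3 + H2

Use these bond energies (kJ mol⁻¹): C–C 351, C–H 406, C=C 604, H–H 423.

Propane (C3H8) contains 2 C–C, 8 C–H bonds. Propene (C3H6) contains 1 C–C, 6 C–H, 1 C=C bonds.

Bonds broken (reactants):
  C–C: 2 × 351 = 702
  C–H: 8 × 406 = 3248
  Σ(broken) = 3950 kJ
Bonds formed (products):
  C–C: 1 × 351 = 351
  C–H: 6 × 406 = 2436
  C=C: 1 × 604 = 604
  H–H: 1 × 423 = 423
  Σ(formed) = 3814 kJ
ΔH = Σ(broken) − Σ(formed) = 3950 − 3814 = +136 kJ

ΔH ≈ +136 kJ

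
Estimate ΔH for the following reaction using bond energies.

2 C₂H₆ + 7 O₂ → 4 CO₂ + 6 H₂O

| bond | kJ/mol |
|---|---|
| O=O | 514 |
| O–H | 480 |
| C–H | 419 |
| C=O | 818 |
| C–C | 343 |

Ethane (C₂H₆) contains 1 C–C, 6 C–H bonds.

Bonds broken (reactants):
  C–C: 2 × 343 = 686
  C–H: 12 × 419 = 5028
  O=O: 7 × 514 = 3598
  Σ(broken) = 9312 kJ
Bonds formed (products):
  C=O: 8 × 818 = 6544
  O–H: 12 × 480 = 5760
  Σ(formed) = 12304 kJ
ΔH = Σ(broken) − Σ(formed) = 9312 − 12304 = −2992 kJ

ΔH ≈ −2992 kJ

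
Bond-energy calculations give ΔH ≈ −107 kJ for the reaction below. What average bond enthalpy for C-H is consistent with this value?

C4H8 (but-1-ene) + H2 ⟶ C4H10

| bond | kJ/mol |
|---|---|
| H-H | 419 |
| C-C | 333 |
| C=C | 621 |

Let D be the C-H bond energy.
Σ(broken) = 2×333 + 8×D + 1×621 + 1×419 = 1706 + 8D
Σ(formed) = 3×333 + 10×D = 999 + 10D
ΔH = Σ(broken) − Σ(formed) = (1706 + 8D) − (999 + 10D) = +707 − 2D
Setting this equal to −107 kJ gives 2D = 814, so D = 407 kJ/mol.

D(C-H) ≈ 407 kJ/mol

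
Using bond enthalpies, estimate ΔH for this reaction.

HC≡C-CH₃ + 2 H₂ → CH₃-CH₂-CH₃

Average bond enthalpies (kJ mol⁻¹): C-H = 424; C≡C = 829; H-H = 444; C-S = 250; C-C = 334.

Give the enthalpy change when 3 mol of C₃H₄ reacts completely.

ΔH = −939 kJ

Bonds broken (reactants):
  C≡C: 1 × 829 = 829
  C-C: 1 × 334 = 334
  C-H: 4 × 424 = 1696
  H-H: 2 × 444 = 888
  Σ(broken) = 3747 kJ
Bonds formed (products):
  C-C: 2 × 334 = 668
  C-H: 8 × 424 = 3392
  Σ(formed) = 4060 kJ
ΔH = Σ(broken) − Σ(formed) = 3747 − 4060 = −313 kJ
For 3× the reaction as written: 3 × (−313) = −939 kJ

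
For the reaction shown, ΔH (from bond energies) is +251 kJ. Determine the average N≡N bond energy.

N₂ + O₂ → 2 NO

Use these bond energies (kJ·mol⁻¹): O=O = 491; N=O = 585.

D(N≡N) ≈ 930 kJ/mol

Let D be the N≡N bond energy.
Σ(broken) = 1×D + 1×491 = 491 + D
Σ(formed) = 2×585 = 1170
ΔH = Σ(broken) − Σ(formed) = (491 + D) − (1170) = −679 + D
Setting this equal to +251 kJ gives D = 930 kJ/mol.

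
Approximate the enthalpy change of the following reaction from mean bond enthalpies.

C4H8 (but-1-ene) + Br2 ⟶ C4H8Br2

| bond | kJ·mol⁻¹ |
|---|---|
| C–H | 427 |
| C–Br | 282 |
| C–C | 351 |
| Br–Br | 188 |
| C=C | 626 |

ΔH ≈ −101 kJ

Bonds broken (reactants):
  Br–Br: 1 × 188 = 188
  C–C: 2 × 351 = 702
  C–H: 8 × 427 = 3416
  C=C: 1 × 626 = 626
  Σ(broken) = 4932 kJ
Bonds formed (products):
  C–Br: 2 × 282 = 564
  C–C: 3 × 351 = 1053
  C–H: 8 × 427 = 3416
  Σ(formed) = 5033 kJ
ΔH = Σ(broken) − Σ(formed) = 4932 − 5033 = −101 kJ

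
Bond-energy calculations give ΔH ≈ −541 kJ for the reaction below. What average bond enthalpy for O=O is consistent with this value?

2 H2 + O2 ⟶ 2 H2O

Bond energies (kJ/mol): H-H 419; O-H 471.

Let D be the O=O bond energy.
Σ(broken) = 2×419 + 1×D = 838 + D
Σ(formed) = 4×471 = 1884
ΔH = Σ(broken) − Σ(formed) = (838 + D) − (1884) = −1046 + D
Setting this equal to −541 kJ gives D = 505 kJ/mol.

D(O=O) ≈ 505 kJ/mol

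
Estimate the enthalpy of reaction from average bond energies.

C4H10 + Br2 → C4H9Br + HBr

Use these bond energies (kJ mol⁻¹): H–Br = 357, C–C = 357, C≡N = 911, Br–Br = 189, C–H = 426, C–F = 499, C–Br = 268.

Bonds broken (reactants):
  Br–Br: 1 × 189 = 189
  C–C: 3 × 357 = 1071
  C–H: 10 × 426 = 4260
  Σ(broken) = 5520 kJ
Bonds formed (products):
  C–Br: 1 × 268 = 268
  C–C: 3 × 357 = 1071
  C–H: 9 × 426 = 3834
  H–Br: 1 × 357 = 357
  Σ(formed) = 5530 kJ
ΔH = Σ(broken) − Σ(formed) = 5520 − 5530 = −10 kJ

ΔH ≈ −10 kJ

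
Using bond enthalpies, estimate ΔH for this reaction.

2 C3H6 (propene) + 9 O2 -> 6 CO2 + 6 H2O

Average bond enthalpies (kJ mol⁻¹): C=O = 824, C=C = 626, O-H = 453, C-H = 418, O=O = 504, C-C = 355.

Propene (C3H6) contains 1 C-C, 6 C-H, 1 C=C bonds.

Bonds broken (reactants):
  C-C: 2 × 355 = 710
  C-H: 12 × 418 = 5016
  C=C: 2 × 626 = 1252
  O=O: 9 × 504 = 4536
  Σ(broken) = 11514 kJ
Bonds formed (products):
  C=O: 12 × 824 = 9888
  O-H: 12 × 453 = 5436
  Σ(formed) = 15324 kJ
ΔH = Σ(broken) − Σ(formed) = 11514 − 15324 = −3810 kJ

ΔH ≈ −3810 kJ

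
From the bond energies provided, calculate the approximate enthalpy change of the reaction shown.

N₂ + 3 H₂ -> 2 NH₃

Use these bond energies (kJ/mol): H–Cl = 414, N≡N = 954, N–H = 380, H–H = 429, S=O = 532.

Bonds broken (reactants):
  H–H: 3 × 429 = 1287
  N≡N: 1 × 954 = 954
  Σ(broken) = 2241 kJ
Bonds formed (products):
  N–H: 6 × 380 = 2280
  Σ(formed) = 2280 kJ
ΔH = Σ(broken) − Σ(formed) = 2241 − 2280 = −39 kJ

ΔH ≈ −39 kJ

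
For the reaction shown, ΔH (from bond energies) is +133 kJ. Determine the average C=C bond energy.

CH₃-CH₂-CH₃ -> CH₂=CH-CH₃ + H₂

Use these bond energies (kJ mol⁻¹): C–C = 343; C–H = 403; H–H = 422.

D(C=C) ≈ 594 kJ/mol

Let D be the C=C bond energy.
Σ(broken) = 2×343 + 8×403 = 3910
Σ(formed) = 1×343 + 6×403 + 1×D + 1×422 = 3183 + D
ΔH = Σ(broken) − Σ(formed) = (3910) − (3183 + D) = +727 − D
Setting this equal to +133 kJ gives D = 594 kJ/mol.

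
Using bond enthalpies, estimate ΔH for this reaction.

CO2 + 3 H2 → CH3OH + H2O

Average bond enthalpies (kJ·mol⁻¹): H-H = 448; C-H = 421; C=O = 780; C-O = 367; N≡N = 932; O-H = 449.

Bonds broken (reactants):
  C=O: 2 × 780 = 1560
  H-H: 3 × 448 = 1344
  Σ(broken) = 2904 kJ
Bonds formed (products):
  C-H: 3 × 421 = 1263
  C-O: 1 × 367 = 367
  O-H: 3 × 449 = 1347
  Σ(formed) = 2977 kJ
ΔH = Σ(broken) − Σ(formed) = 2904 − 2977 = −73 kJ

ΔH ≈ −73 kJ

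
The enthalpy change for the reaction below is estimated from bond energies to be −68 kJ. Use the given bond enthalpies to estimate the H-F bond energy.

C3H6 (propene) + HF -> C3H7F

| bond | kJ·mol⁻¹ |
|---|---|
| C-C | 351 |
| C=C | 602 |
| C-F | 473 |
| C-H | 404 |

D(H-F) ≈ 558 kJ/mol

Let D be the H-F bond energy.
Σ(broken) = 1×351 + 6×404 + 1×602 + 1×D = 3377 + D
Σ(formed) = 2×351 + 1×473 + 7×404 = 4003
ΔH = Σ(broken) − Σ(formed) = (3377 + D) − (4003) = −626 + D
Setting this equal to −68 kJ gives D = 558 kJ/mol.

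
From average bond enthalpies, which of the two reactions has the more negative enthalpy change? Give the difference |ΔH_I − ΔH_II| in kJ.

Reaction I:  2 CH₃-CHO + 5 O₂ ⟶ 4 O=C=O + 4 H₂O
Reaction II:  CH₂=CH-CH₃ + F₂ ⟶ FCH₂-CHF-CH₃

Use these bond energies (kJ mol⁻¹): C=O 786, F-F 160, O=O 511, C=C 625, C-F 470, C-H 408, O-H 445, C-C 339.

Reaction I, by 1285 kJ

Reaction I:
  Bonds broken (reactants):
    C-C: 2 × 339 = 678
    C-H: 8 × 408 = 3264
    C=O: 2 × 786 = 1572
    O=O: 5 × 511 = 2555
    Σ(broken) = 8069 kJ
  Bonds formed (products):
    C=O: 8 × 786 = 6288
    O-H: 8 × 445 = 3560
    Σ(formed) = 9848 kJ
  ΔH_I = 8069 − 9848 = −1779 kJ
Reaction II:
  Bonds broken (reactants):
    C-C: 1 × 339 = 339
    C-H: 6 × 408 = 2448
    C=C: 1 × 625 = 625
    F-F: 1 × 160 = 160
    Σ(broken) = 3572 kJ
  Bonds formed (products):
    C-C: 2 × 339 = 678
    C-F: 2 × 470 = 940
    C-H: 6 × 408 = 2448
    Σ(formed) = 4066 kJ
  ΔH_II = 3572 − 4066 = −494 kJ
ΔH_I − ΔH_II = −1285 kJ, so reaction I has the more negative ΔH; |ΔH_I − ΔH_II| = 1285 kJ.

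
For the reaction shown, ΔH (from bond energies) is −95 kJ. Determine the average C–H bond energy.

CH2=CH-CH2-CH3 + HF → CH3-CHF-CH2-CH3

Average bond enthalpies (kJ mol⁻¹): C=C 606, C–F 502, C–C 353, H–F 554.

D(C–H) ≈ 400 kJ/mol

Let D be the C–H bond energy.
Σ(broken) = 2×353 + 8×D + 1×606 + 1×554 = 1866 + 8D
Σ(formed) = 3×353 + 1×502 + 9×D = 1561 + 9D
ΔH = Σ(broken) − Σ(formed) = (1866 + 8D) − (1561 + 9D) = +305 − D
Setting this equal to −95 kJ gives D = 400 kJ/mol.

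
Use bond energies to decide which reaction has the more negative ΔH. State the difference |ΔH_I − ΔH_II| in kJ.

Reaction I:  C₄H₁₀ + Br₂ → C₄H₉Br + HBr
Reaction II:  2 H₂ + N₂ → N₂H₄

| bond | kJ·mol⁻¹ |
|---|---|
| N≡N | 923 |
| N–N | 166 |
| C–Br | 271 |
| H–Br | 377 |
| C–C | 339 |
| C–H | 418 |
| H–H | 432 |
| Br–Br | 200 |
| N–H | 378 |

Reaction I, by 139 kJ

Reaction I:
  Bonds broken (reactants):
    Br–Br: 1 × 200 = 200
    C–C: 3 × 339 = 1017
    C–H: 10 × 418 = 4180
    Σ(broken) = 5397 kJ
  Bonds formed (products):
    C–Br: 1 × 271 = 271
    C–C: 3 × 339 = 1017
    C–H: 9 × 418 = 3762
    H–Br: 1 × 377 = 377
    Σ(formed) = 5427 kJ
  ΔH_I = 5397 − 5427 = −30 kJ
Reaction II:
  Bonds broken (reactants):
    H–H: 2 × 432 = 864
    N≡N: 1 × 923 = 923
    Σ(broken) = 1787 kJ
  Bonds formed (products):
    N–H: 4 × 378 = 1512
    N–N: 1 × 166 = 166
    Σ(formed) = 1678 kJ
  ΔH_II = 1787 − 1678 = +109 kJ
ΔH_I − ΔH_II = −139 kJ, so reaction I has the more negative ΔH; |ΔH_I − ΔH_II| = 139 kJ.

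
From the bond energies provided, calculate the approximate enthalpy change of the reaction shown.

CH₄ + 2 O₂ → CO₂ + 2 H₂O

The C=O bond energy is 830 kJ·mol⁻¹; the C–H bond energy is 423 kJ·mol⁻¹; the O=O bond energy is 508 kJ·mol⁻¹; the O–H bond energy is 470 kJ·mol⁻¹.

ΔH ≈ −832 kJ

Bonds broken (reactants):
  C–H: 4 × 423 = 1692
  O=O: 2 × 508 = 1016
  Σ(broken) = 2708 kJ
Bonds formed (products):
  C=O: 2 × 830 = 1660
  O–H: 4 × 470 = 1880
  Σ(formed) = 3540 kJ
ΔH = Σ(broken) − Σ(formed) = 2708 − 3540 = −832 kJ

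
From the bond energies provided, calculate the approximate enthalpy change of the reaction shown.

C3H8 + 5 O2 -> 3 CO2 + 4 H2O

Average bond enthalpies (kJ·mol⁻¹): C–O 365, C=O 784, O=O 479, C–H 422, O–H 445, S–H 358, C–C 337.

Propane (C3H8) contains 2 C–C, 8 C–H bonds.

ΔH ≈ −1819 kJ

Bonds broken (reactants):
  C–C: 2 × 337 = 674
  C–H: 8 × 422 = 3376
  O=O: 5 × 479 = 2395
  Σ(broken) = 6445 kJ
Bonds formed (products):
  C=O: 6 × 784 = 4704
  O–H: 8 × 445 = 3560
  Σ(formed) = 8264 kJ
ΔH = Σ(broken) − Σ(formed) = 6445 − 8264 = −1819 kJ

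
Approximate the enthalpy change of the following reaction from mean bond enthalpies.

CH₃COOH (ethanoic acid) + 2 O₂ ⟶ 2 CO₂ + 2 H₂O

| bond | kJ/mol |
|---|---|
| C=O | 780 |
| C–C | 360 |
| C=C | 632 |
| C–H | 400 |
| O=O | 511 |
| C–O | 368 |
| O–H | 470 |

Bonds broken (reactants):
  C–C: 1 × 360 = 360
  C–H: 3 × 400 = 1200
  C–O: 1 × 368 = 368
  C=O: 1 × 780 = 780
  O–H: 1 × 470 = 470
  O=O: 2 × 511 = 1022
  Σ(broken) = 4200 kJ
Bonds formed (products):
  C=O: 4 × 780 = 3120
  O–H: 4 × 470 = 1880
  Σ(formed) = 5000 kJ
ΔH = Σ(broken) − Σ(formed) = 4200 − 5000 = −800 kJ

ΔH ≈ −800 kJ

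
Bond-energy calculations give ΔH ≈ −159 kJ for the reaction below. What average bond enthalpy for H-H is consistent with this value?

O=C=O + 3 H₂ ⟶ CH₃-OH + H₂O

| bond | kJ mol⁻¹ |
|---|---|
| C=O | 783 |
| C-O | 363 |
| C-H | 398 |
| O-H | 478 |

D(H-H) ≈ 422 kJ/mol

Let D be the H-H bond energy.
Σ(broken) = 2×783 + 3×D = 1566 + 3D
Σ(formed) = 3×398 + 1×363 + 3×478 = 2991
ΔH = Σ(broken) − Σ(formed) = (1566 + 3D) − (2991) = −1425 + 3D
Setting this equal to −159 kJ gives 3D = 1266, so D = 422 kJ/mol.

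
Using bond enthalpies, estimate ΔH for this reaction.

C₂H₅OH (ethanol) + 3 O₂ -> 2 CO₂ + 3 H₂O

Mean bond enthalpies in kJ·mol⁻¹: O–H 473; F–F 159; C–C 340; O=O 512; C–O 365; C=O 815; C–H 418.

ΔH ≈ −1294 kJ

Bonds broken (reactants):
  C–C: 1 × 340 = 340
  C–H: 5 × 418 = 2090
  C–O: 1 × 365 = 365
  O–H: 1 × 473 = 473
  O=O: 3 × 512 = 1536
  Σ(broken) = 4804 kJ
Bonds formed (products):
  C=O: 4 × 815 = 3260
  O–H: 6 × 473 = 2838
  Σ(formed) = 6098 kJ
ΔH = Σ(broken) − Σ(formed) = 4804 − 6098 = −1294 kJ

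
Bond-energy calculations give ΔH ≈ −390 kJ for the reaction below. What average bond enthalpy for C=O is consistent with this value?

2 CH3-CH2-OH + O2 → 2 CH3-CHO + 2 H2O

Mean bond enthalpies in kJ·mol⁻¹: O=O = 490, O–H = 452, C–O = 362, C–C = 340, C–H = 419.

D(C=O) ≈ 769 kJ/mol

Let D be the C=O bond energy.
Σ(broken) = 2×340 + 10×419 + 2×362 + 2×452 + 1×490 = 6988
Σ(formed) = 2×340 + 8×419 + 2×D + 4×452 = 5840 + 2D
ΔH = Σ(broken) − Σ(formed) = (6988) − (5840 + 2D) = +1148 − 2D
Setting this equal to −390 kJ gives 2D = 1538, so D = 769 kJ/mol.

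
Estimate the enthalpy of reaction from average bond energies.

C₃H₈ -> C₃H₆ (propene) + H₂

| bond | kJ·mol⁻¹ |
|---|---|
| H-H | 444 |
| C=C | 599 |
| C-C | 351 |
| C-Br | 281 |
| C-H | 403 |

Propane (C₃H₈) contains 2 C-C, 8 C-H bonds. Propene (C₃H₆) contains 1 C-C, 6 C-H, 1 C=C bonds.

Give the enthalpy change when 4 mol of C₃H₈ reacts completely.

ΔH = +456 kJ

Bonds broken (reactants):
  C-C: 2 × 351 = 702
  C-H: 8 × 403 = 3224
  Σ(broken) = 3926 kJ
Bonds formed (products):
  C-C: 1 × 351 = 351
  C-H: 6 × 403 = 2418
  C=C: 1 × 599 = 599
  H-H: 1 × 444 = 444
  Σ(formed) = 3812 kJ
ΔH = Σ(broken) − Σ(formed) = 3926 − 3812 = +114 kJ
For 4× the reaction as written: 4 × (+114) = +456 kJ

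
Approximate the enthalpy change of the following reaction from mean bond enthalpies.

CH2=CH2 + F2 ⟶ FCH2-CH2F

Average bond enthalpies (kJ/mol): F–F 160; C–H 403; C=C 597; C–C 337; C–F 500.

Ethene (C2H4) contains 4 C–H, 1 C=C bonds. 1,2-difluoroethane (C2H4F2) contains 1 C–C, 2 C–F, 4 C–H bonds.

Bonds broken (reactants):
  C–H: 4 × 403 = 1612
  C=C: 1 × 597 = 597
  F–F: 1 × 160 = 160
  Σ(broken) = 2369 kJ
Bonds formed (products):
  C–C: 1 × 337 = 337
  C–F: 2 × 500 = 1000
  C–H: 4 × 403 = 1612
  Σ(formed) = 2949 kJ
ΔH = Σ(broken) − Σ(formed) = 2369 − 2949 = −580 kJ

ΔH ≈ −580 kJ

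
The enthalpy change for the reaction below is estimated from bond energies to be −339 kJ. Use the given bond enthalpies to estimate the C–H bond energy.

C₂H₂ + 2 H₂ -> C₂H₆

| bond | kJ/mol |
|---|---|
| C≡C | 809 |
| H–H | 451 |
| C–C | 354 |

Let D be the C–H bond energy.
Σ(broken) = 1×809 + 2×D + 2×451 = 1711 + 2D
Σ(formed) = 1×354 + 6×D = 354 + 6D
ΔH = Σ(broken) − Σ(formed) = (1711 + 2D) − (354 + 6D) = +1357 − 4D
Setting this equal to −339 kJ gives 4D = 1696, so D = 424 kJ/mol.

D(C–H) ≈ 424 kJ/mol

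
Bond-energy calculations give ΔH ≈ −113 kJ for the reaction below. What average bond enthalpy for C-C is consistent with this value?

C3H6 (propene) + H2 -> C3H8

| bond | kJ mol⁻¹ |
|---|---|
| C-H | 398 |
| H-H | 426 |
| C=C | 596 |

Let D be the C-C bond energy.
Σ(broken) = 1×D + 6×398 + 1×596 + 1×426 = 3410 + D
Σ(formed) = 2×D + 8×398 = 3184 + 2D
ΔH = Σ(broken) − Σ(formed) = (3410 + D) − (3184 + 2D) = +226 − D
Setting this equal to −113 kJ gives D = 339 kJ/mol.

D(C-C) ≈ 339 kJ/mol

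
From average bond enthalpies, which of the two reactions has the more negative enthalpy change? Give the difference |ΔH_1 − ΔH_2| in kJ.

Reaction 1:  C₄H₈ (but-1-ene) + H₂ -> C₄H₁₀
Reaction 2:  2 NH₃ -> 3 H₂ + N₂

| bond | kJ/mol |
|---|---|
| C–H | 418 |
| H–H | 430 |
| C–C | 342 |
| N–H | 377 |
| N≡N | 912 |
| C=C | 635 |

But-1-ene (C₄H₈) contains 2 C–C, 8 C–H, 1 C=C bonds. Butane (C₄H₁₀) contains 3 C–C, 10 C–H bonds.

Reaction 1:
  Bonds broken (reactants):
    C–C: 2 × 342 = 684
    C–H: 8 × 418 = 3344
    C=C: 1 × 635 = 635
    H–H: 1 × 430 = 430
    Σ(broken) = 5093 kJ
  Bonds formed (products):
    C–C: 3 × 342 = 1026
    C–H: 10 × 418 = 4180
    Σ(formed) = 5206 kJ
  ΔH_1 = 5093 − 5206 = −113 kJ
Reaction 2:
  Bonds broken (reactants):
    N–H: 6 × 377 = 2262
    Σ(broken) = 2262 kJ
  Bonds formed (products):
    H–H: 3 × 430 = 1290
    N≡N: 1 × 912 = 912
    Σ(formed) = 2202 kJ
  ΔH_2 = 2262 − 2202 = +60 kJ
ΔH_1 − ΔH_2 = −173 kJ, so reaction 1 has the more negative ΔH; |ΔH_1 − ΔH_2| = 173 kJ.

Reaction 1, by 173 kJ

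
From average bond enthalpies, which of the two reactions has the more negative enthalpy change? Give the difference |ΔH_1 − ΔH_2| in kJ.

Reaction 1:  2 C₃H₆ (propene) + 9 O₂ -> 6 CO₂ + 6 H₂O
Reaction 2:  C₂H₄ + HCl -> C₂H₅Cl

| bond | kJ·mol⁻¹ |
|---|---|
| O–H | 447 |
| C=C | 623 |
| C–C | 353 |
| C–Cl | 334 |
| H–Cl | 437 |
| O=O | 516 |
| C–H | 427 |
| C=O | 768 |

Reaction 1:
  Bonds broken (reactants):
    C–C: 2 × 353 = 706
    C–H: 12 × 427 = 5124
    C=C: 2 × 623 = 1246
    O=O: 9 × 516 = 4644
    Σ(broken) = 11720 kJ
  Bonds formed (products):
    C=O: 12 × 768 = 9216
    O–H: 12 × 447 = 5364
    Σ(formed) = 14580 kJ
  ΔH_1 = 11720 − 14580 = −2860 kJ
Reaction 2:
  Bonds broken (reactants):
    C–H: 4 × 427 = 1708
    C=C: 1 × 623 = 623
    H–Cl: 1 × 437 = 437
    Σ(broken) = 2768 kJ
  Bonds formed (products):
    C–C: 1 × 353 = 353
    C–Cl: 1 × 334 = 334
    C–H: 5 × 427 = 2135
    Σ(formed) = 2822 kJ
  ΔH_2 = 2768 − 2822 = −54 kJ
ΔH_1 − ΔH_2 = −2806 kJ, so reaction 1 has the more negative ΔH; |ΔH_1 − ΔH_2| = 2806 kJ.

Reaction 1, by 2806 kJ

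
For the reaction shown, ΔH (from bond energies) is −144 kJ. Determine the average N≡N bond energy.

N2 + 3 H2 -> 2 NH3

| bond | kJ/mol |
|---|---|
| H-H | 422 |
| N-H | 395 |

D(N≡N) ≈ 960 kJ/mol

Let D be the N≡N bond energy.
Σ(broken) = 3×422 + 1×D = 1266 + D
Σ(formed) = 6×395 = 2370
ΔH = Σ(broken) − Σ(formed) = (1266 + D) − (2370) = −1104 + D
Setting this equal to −144 kJ gives D = 960 kJ/mol.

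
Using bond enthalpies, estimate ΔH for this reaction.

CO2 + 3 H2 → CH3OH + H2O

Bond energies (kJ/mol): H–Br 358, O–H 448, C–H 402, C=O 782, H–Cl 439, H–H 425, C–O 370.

ΔH ≈ −81 kJ

Bonds broken (reactants):
  C=O: 2 × 782 = 1564
  H–H: 3 × 425 = 1275
  Σ(broken) = 2839 kJ
Bonds formed (products):
  C–H: 3 × 402 = 1206
  C–O: 1 × 370 = 370
  O–H: 3 × 448 = 1344
  Σ(formed) = 2920 kJ
ΔH = Σ(broken) − Σ(formed) = 2839 − 2920 = −81 kJ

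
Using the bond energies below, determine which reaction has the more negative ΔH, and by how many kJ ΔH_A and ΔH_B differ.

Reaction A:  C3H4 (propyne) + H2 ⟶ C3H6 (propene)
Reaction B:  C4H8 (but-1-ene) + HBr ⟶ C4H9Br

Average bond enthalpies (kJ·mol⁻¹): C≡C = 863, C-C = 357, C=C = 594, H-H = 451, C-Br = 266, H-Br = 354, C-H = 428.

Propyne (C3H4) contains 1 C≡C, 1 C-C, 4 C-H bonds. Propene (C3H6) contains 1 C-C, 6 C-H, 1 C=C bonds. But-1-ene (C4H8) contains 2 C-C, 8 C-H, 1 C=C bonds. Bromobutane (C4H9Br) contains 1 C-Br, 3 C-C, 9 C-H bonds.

Reaction A:
  Bonds broken (reactants):
    C≡C: 1 × 863 = 863
    C-C: 1 × 357 = 357
    C-H: 4 × 428 = 1712
    H-H: 1 × 451 = 451
    Σ(broken) = 3383 kJ
  Bonds formed (products):
    C-C: 1 × 357 = 357
    C-H: 6 × 428 = 2568
    C=C: 1 × 594 = 594
    Σ(formed) = 3519 kJ
  ΔH_A = 3383 − 3519 = −136 kJ
Reaction B:
  Bonds broken (reactants):
    C-C: 2 × 357 = 714
    C-H: 8 × 428 = 3424
    C=C: 1 × 594 = 594
    H-Br: 1 × 354 = 354
    Σ(broken) = 5086 kJ
  Bonds formed (products):
    C-Br: 1 × 266 = 266
    C-C: 3 × 357 = 1071
    C-H: 9 × 428 = 3852
    Σ(formed) = 5189 kJ
  ΔH_B = 5086 − 5189 = −103 kJ
ΔH_A − ΔH_B = −33 kJ, so reaction A has the more negative ΔH; |ΔH_A − ΔH_B| = 33 kJ.

Reaction A, by 33 kJ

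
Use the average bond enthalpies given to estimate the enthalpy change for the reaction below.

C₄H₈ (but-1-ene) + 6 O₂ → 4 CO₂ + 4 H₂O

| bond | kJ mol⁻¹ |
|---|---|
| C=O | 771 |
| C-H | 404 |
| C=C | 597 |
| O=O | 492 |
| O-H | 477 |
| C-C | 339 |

Bonds broken (reactants):
  C-C: 2 × 339 = 678
  C-H: 8 × 404 = 3232
  C=C: 1 × 597 = 597
  O=O: 6 × 492 = 2952
  Σ(broken) = 7459 kJ
Bonds formed (products):
  C=O: 8 × 771 = 6168
  O-H: 8 × 477 = 3816
  Σ(formed) = 9984 kJ
ΔH = Σ(broken) − Σ(formed) = 7459 − 9984 = −2525 kJ

ΔH ≈ −2525 kJ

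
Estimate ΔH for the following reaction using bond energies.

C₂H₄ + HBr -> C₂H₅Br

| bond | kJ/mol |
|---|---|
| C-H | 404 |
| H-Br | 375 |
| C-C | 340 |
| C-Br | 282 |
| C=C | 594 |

ΔH ≈ −57 kJ

Bonds broken (reactants):
  C-H: 4 × 404 = 1616
  C=C: 1 × 594 = 594
  H-Br: 1 × 375 = 375
  Σ(broken) = 2585 kJ
Bonds formed (products):
  C-Br: 1 × 282 = 282
  C-C: 1 × 340 = 340
  C-H: 5 × 404 = 2020
  Σ(formed) = 2642 kJ
ΔH = Σ(broken) − Σ(formed) = 2585 − 2642 = −57 kJ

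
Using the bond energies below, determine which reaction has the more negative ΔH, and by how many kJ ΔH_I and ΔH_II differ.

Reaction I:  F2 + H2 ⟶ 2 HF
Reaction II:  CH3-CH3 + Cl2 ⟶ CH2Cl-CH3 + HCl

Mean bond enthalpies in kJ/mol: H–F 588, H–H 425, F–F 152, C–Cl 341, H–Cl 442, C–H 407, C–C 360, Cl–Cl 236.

Reaction I:
  Bonds broken (reactants):
    F–F: 1 × 152 = 152
    H–H: 1 × 425 = 425
    Σ(broken) = 577 kJ
  Bonds formed (products):
    H–F: 2 × 588 = 1176
    Σ(formed) = 1176 kJ
  ΔH_I = 577 − 1176 = −599 kJ
Reaction II:
  Bonds broken (reactants):
    C–C: 1 × 360 = 360
    C–H: 6 × 407 = 2442
    Cl–Cl: 1 × 236 = 236
    Σ(broken) = 3038 kJ
  Bonds formed (products):
    C–C: 1 × 360 = 360
    C–Cl: 1 × 341 = 341
    C–H: 5 × 407 = 2035
    H–Cl: 1 × 442 = 442
    Σ(formed) = 3178 kJ
  ΔH_II = 3038 − 3178 = −140 kJ
ΔH_I − ΔH_II = −459 kJ, so reaction I has the more negative ΔH; |ΔH_I − ΔH_II| = 459 kJ.

Reaction I, by 459 kJ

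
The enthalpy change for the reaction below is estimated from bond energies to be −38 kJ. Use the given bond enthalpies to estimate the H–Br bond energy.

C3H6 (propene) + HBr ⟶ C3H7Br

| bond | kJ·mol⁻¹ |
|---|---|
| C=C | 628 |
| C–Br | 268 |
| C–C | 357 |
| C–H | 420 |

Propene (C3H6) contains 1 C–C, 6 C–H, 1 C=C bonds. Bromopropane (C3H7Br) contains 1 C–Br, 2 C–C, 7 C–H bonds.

Let D be the H–Br bond energy.
Σ(broken) = 1×357 + 6×420 + 1×628 + 1×D = 3505 + D
Σ(formed) = 1×268 + 2×357 + 7×420 = 3922
ΔH = Σ(broken) − Σ(formed) = (3505 + D) − (3922) = −417 + D
Setting this equal to −38 kJ gives D = 379 kJ/mol.

D(H–Br) ≈ 379 kJ/mol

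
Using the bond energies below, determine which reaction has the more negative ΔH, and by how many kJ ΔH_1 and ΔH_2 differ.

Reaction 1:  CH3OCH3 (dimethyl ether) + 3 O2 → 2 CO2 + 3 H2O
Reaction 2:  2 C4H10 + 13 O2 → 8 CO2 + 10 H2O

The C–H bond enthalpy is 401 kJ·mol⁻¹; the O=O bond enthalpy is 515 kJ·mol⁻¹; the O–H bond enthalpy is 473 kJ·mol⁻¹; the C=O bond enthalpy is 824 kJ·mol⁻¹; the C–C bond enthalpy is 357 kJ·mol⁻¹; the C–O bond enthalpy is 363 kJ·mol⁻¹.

Reaction 1:
  Bonds broken (reactants):
    C–H: 6 × 401 = 2406
    C–O: 2 × 363 = 726
    O=O: 3 × 515 = 1545
    Σ(broken) = 4677 kJ
  Bonds formed (products):
    C=O: 4 × 824 = 3296
    O–H: 6 × 473 = 2838
    Σ(formed) = 6134 kJ
  ΔH_1 = 4677 − 6134 = −1457 kJ
Reaction 2:
  Bonds broken (reactants):
    C–C: 6 × 357 = 2142
    C–H: 20 × 401 = 8020
    O=O: 13 × 515 = 6695
    Σ(broken) = 16857 kJ
  Bonds formed (products):
    C=O: 16 × 824 = 13184
    O–H: 20 × 473 = 9460
    Σ(formed) = 22644 kJ
  ΔH_2 = 16857 − 22644 = −5787 kJ
ΔH_1 − ΔH_2 = +4330 kJ, so reaction 2 has the more negative ΔH; |ΔH_1 − ΔH_2| = 4330 kJ.

Reaction 2, by 4330 kJ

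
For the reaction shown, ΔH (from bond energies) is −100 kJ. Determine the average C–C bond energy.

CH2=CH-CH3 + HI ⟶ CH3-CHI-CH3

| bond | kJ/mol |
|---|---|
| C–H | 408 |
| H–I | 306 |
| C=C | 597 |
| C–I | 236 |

Let D be the C–C bond energy.
Σ(broken) = 1×D + 6×408 + 1×597 + 1×306 = 3351 + D
Σ(formed) = 2×D + 7×408 + 1×236 = 3092 + 2D
ΔH = Σ(broken) − Σ(formed) = (3351 + D) − (3092 + 2D) = +259 − D
Setting this equal to −100 kJ gives D = 359 kJ/mol.

D(C–C) ≈ 359 kJ/mol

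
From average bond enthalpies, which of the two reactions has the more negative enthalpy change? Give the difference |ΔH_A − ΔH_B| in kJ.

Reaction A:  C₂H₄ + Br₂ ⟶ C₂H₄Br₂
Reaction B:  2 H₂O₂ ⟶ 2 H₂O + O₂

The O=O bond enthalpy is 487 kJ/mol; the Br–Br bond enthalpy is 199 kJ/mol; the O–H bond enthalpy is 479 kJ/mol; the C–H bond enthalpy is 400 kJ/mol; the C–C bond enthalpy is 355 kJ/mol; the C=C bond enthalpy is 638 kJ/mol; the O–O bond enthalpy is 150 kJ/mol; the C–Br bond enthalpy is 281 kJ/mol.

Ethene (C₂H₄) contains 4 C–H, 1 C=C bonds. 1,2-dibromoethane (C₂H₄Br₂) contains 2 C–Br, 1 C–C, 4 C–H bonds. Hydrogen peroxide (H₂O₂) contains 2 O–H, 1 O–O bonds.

Reaction A:
  Bonds broken (reactants):
    Br–Br: 1 × 199 = 199
    C–H: 4 × 400 = 1600
    C=C: 1 × 638 = 638
    Σ(broken) = 2437 kJ
  Bonds formed (products):
    C–Br: 2 × 281 = 562
    C–C: 1 × 355 = 355
    C–H: 4 × 400 = 1600
    Σ(formed) = 2517 kJ
  ΔH_A = 2437 − 2517 = −80 kJ
Reaction B:
  Bonds broken (reactants):
    O–H: 4 × 479 = 1916
    O–O: 2 × 150 = 300
    Σ(broken) = 2216 kJ
  Bonds formed (products):
    O–H: 4 × 479 = 1916
    O=O: 1 × 487 = 487
    Σ(formed) = 2403 kJ
  ΔH_B = 2216 − 2403 = −187 kJ
ΔH_A − ΔH_B = +107 kJ, so reaction B has the more negative ΔH; |ΔH_A − ΔH_B| = 107 kJ.

Reaction B, by 107 kJ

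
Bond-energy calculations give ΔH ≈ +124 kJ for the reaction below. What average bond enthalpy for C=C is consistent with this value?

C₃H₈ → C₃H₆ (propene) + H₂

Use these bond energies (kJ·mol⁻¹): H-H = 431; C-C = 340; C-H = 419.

Let D be the C=C bond energy.
Σ(broken) = 2×340 + 8×419 = 4032
Σ(formed) = 1×340 + 6×419 + 1×D + 1×431 = 3285 + D
ΔH = Σ(broken) − Σ(formed) = (4032) − (3285 + D) = +747 − D
Setting this equal to +124 kJ gives D = 623 kJ/mol.

D(C=C) ≈ 623 kJ/mol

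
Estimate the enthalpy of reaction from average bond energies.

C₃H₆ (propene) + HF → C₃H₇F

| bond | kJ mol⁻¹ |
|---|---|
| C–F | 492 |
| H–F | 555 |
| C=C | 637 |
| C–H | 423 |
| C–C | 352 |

Bonds broken (reactants):
  C–C: 1 × 352 = 352
  C–H: 6 × 423 = 2538
  C=C: 1 × 637 = 637
  H–F: 1 × 555 = 555
  Σ(broken) = 4082 kJ
Bonds formed (products):
  C–C: 2 × 352 = 704
  C–F: 1 × 492 = 492
  C–H: 7 × 423 = 2961
  Σ(formed) = 4157 kJ
ΔH = Σ(broken) − Σ(formed) = 4082 − 4157 = −75 kJ

ΔH ≈ −75 kJ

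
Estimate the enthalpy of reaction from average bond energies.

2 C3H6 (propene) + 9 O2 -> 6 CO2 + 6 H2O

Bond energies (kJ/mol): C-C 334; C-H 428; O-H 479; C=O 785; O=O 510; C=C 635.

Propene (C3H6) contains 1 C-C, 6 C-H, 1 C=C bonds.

Bonds broken (reactants):
  C-C: 2 × 334 = 668
  C-H: 12 × 428 = 5136
  C=C: 2 × 635 = 1270
  O=O: 9 × 510 = 4590
  Σ(broken) = 11664 kJ
Bonds formed (products):
  C=O: 12 × 785 = 9420
  O-H: 12 × 479 = 5748
  Σ(formed) = 15168 kJ
ΔH = Σ(broken) − Σ(formed) = 11664 − 15168 = −3504 kJ

ΔH ≈ −3504 kJ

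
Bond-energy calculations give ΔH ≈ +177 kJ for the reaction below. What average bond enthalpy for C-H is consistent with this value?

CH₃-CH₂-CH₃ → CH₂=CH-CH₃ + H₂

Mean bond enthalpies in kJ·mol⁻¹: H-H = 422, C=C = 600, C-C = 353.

D(C-H) ≈ 423 kJ/mol

Let D be the C-H bond energy.
Σ(broken) = 2×353 + 8×D = 706 + 8D
Σ(formed) = 1×353 + 6×D + 1×600 + 1×422 = 1375 + 6D
ΔH = Σ(broken) − Σ(formed) = (706 + 8D) − (1375 + 6D) = −669 + 2D
Setting this equal to +177 kJ gives 2D = 846, so D = 423 kJ/mol.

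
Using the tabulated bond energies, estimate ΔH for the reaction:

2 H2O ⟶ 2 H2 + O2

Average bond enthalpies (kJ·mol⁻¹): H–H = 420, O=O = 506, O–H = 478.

ΔH ≈ +566 kJ

Bonds broken (reactants):
  O–H: 4 × 478 = 1912
  Σ(broken) = 1912 kJ
Bonds formed (products):
  H–H: 2 × 420 = 840
  O=O: 1 × 506 = 506
  Σ(formed) = 1346 kJ
ΔH = Σ(broken) − Σ(formed) = 1912 − 1346 = +566 kJ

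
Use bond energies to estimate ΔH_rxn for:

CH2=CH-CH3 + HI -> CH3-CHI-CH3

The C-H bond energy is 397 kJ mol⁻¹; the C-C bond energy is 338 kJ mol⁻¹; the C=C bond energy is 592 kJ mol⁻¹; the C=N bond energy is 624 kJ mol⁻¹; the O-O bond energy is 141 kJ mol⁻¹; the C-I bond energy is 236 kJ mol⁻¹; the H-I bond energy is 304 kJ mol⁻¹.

ΔH ≈ −75 kJ

Bonds broken (reactants):
  C-C: 1 × 338 = 338
  C-H: 6 × 397 = 2382
  C=C: 1 × 592 = 592
  H-I: 1 × 304 = 304
  Σ(broken) = 3616 kJ
Bonds formed (products):
  C-C: 2 × 338 = 676
  C-H: 7 × 397 = 2779
  C-I: 1 × 236 = 236
  Σ(formed) = 3691 kJ
ΔH = Σ(broken) − Σ(formed) = 3616 − 3691 = −75 kJ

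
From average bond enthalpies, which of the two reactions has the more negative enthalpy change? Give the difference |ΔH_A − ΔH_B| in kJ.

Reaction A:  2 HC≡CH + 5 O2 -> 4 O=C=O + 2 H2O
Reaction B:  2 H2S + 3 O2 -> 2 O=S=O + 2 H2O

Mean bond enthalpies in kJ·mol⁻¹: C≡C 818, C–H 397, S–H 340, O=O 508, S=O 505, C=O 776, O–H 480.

Reaction A, by 1308 kJ

Reaction A:
  Bonds broken (reactants):
    C≡C: 2 × 818 = 1636
    C–H: 4 × 397 = 1588
    O=O: 5 × 508 = 2540
    Σ(broken) = 5764 kJ
  Bonds formed (products):
    C=O: 8 × 776 = 6208
    O–H: 4 × 480 = 1920
    Σ(formed) = 8128 kJ
  ΔH_A = 5764 − 8128 = −2364 kJ
Reaction B:
  Bonds broken (reactants):
    O=O: 3 × 508 = 1524
    S–H: 4 × 340 = 1360
    Σ(broken) = 2884 kJ
  Bonds formed (products):
    O–H: 4 × 480 = 1920
    S=O: 4 × 505 = 2020
    Σ(formed) = 3940 kJ
  ΔH_B = 2884 − 3940 = −1056 kJ
ΔH_A − ΔH_B = −1308 kJ, so reaction A has the more negative ΔH; |ΔH_A − ΔH_B| = 1308 kJ.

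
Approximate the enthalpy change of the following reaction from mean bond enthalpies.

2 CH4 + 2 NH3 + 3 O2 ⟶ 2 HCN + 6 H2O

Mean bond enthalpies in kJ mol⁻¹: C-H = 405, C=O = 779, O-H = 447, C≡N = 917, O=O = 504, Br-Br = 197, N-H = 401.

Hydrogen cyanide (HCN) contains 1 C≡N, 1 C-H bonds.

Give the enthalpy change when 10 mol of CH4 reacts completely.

Bonds broken (reactants):
  C-H: 8 × 405 = 3240
  N-H: 6 × 401 = 2406
  O=O: 3 × 504 = 1512
  Σ(broken) = 7158 kJ
Bonds formed (products):
  C≡N: 2 × 917 = 1834
  C-H: 2 × 405 = 810
  O-H: 12 × 447 = 5364
  Σ(formed) = 8008 kJ
ΔH = Σ(broken) − Σ(formed) = 7158 − 8008 = −850 kJ
For 5× the reaction as written: 5 × (−850) = −4250 kJ

ΔH = −4250 kJ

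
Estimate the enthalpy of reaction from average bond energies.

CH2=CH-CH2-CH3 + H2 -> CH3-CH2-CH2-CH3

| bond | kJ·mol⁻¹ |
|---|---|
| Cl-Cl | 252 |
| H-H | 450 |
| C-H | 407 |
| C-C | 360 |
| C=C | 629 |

ΔH ≈ −95 kJ

Bonds broken (reactants):
  C-C: 2 × 360 = 720
  C-H: 8 × 407 = 3256
  C=C: 1 × 629 = 629
  H-H: 1 × 450 = 450
  Σ(broken) = 5055 kJ
Bonds formed (products):
  C-C: 3 × 360 = 1080
  C-H: 10 × 407 = 4070
  Σ(formed) = 5150 kJ
ΔH = Σ(broken) − Σ(formed) = 5055 − 5150 = −95 kJ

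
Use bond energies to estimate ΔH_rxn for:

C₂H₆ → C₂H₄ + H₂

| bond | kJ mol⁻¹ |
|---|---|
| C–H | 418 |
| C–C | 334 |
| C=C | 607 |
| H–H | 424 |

Bonds broken (reactants):
  C–C: 1 × 334 = 334
  C–H: 6 × 418 = 2508
  Σ(broken) = 2842 kJ
Bonds formed (products):
  C–H: 4 × 418 = 1672
  C=C: 1 × 607 = 607
  H–H: 1 × 424 = 424
  Σ(formed) = 2703 kJ
ΔH = Σ(broken) − Σ(formed) = 2842 − 2703 = +139 kJ

ΔH ≈ +139 kJ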